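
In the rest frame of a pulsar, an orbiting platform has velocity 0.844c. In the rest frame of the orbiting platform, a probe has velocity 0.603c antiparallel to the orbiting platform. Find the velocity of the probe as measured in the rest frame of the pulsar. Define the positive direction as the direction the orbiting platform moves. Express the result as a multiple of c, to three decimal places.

+0.491c

With v = 0.844 and u' = -0.603 (in units of c),
u = (u' + v)/(1 + u'v/c²):
u = (-0.603 + 0.844) / (1 + (-0.603)·0.844) = 0.2410/0.4911 = 0.4908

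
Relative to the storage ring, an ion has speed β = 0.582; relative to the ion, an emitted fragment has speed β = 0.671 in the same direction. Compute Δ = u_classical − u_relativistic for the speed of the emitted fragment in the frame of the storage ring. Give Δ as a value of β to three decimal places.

Galilean: u_cl = 0.671 + 0.582 = 1.2530.
Relativistic: u_rel = (0.671 + 0.582) / (1 + 0.671·0.582) = 1.2530/1.3905 = 0.9011.
Δ = 1.2530 − 0.9011 = 0.3519.
(The classical prediction exceeds c; the relativistic result does not.)

Δ = 0.352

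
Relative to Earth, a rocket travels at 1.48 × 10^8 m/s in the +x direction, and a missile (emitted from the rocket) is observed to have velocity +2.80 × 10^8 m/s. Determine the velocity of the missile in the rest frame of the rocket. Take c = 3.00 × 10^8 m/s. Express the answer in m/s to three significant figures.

v = 0.493c, u = 0.933c.
Invert the composition law: u' = (u − v)/(1 − uv/c²).
u' = (0.933 − 0.493) / (1 − (0.933)(0.493)) = 0.4400/0.5396 = 0.8155.
u' = 0.8155 × 3.00 × 10^8 m/s.

+2.45 × 10^8 m/s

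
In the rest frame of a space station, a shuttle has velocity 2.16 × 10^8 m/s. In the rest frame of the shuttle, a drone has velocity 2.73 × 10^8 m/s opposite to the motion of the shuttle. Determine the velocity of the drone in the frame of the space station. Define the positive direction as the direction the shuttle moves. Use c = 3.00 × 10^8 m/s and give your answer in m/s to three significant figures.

In units of c (dividing by 3.00 × 10^8 m/s): v = 0.720, u' = -0.910.
u = (u' + v)/(1 + u'v/c²):
u = (-0.910 + 0.720) / (1 + (-0.910)·0.720) = -0.1900/0.3448 = -0.5510
(Galilean addition would give -0.190c.)
Converting back: u = -0.5510 × 3.00 × 10^8 m/s.

-1.65 × 10^8 m/s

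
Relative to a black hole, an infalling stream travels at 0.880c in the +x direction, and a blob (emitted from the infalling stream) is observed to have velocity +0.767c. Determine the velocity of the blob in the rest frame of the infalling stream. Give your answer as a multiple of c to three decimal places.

Invert the composition law: u' = (u − v)/(1 − uv/c²).
u' = (0.767 − 0.880) / (1 − (0.767)(0.880)) = -0.1130/0.3250 = -0.3476.

-0.348c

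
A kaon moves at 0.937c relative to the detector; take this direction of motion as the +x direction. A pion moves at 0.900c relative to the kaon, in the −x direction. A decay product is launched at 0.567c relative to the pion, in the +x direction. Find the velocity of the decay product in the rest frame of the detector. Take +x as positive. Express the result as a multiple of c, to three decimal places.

Apply u = (u' + v)/(1 + u'v/c²) successively, working outward toward the detector.
Start: velocity of the kaon relative to the detector = 0.9370c.
Compose with the pion (u' = -0.900 in the kaon frame): u_1 = (-0.900 + 0.937) / (1 + (-0.900)·0.937) = 0.0370/0.1567 = 0.2361.
Compose with the decay product (u' = 0.567 in the pion frame): u_2 = (0.567 + 0.236) / (1 + 0.567·0.236) = 0.8031/1.1339 = 0.7083.

+0.708c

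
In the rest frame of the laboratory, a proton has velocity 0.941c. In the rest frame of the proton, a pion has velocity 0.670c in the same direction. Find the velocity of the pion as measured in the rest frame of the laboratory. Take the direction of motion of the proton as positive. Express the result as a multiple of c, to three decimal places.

With v = 0.941 and u' = 0.670 (in units of c),
u = (u' + v)/(1 + u'v/c²):
u = (0.670 + 0.941) / (1 + 0.670·0.941) = 1.6110/1.6305 = 0.9881
(Galilean addition would give +1.611c, exceeding c.)

0.988c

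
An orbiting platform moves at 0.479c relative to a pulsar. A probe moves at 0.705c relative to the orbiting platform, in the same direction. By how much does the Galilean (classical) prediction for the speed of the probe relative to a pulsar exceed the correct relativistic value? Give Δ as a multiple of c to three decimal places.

Δ = 0.299c

Galilean: u_cl = 0.705 + 0.479 = 1.1840.
Relativistic: u_rel = (0.705 + 0.479) / (1 + 0.705·0.479) = 1.1840/1.3377 = 0.8851.
Δ = 1.1840 − 0.8851 = 0.2989.
(The classical prediction exceeds c; the relativistic result does not.)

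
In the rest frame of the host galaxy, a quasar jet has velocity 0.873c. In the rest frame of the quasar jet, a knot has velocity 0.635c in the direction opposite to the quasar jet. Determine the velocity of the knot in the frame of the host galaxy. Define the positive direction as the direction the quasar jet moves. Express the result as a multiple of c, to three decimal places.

+0.534c

With v = 0.873 and u' = -0.635 (in units of c),
u = (u' + v)/(1 + u'v/c²):
u = (-0.635 + 0.873) / (1 + (-0.635)·0.873) = 0.2380/0.4456 = 0.5341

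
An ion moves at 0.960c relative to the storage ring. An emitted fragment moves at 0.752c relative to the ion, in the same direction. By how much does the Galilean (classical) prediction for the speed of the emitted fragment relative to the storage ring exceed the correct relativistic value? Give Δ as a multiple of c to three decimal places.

Galilean: u_cl = 0.752 + 0.960 = 1.7120.
Relativistic: u_rel = (0.752 + 0.960) / (1 + 0.752·0.960) = 1.7120/1.7219 = 0.9942.
Δ = 1.7120 − 0.9942 = 0.7178.
(The classical prediction exceeds c; the relativistic result does not.)

Δ = 0.718c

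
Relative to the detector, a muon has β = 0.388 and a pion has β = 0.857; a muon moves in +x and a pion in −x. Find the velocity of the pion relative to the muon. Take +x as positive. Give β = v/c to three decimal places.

β = -0.934

β_A = 0.388, β_B = -0.857.
Transform to A's frame with the inverse velocity-addition law: u' = (u − v)/(1 − uv/c²), taking u = β_B and v = β_A.
u' = (-0.857 − 0.388) / (1 − (0.388)(-0.857)) = -1.2450/1.3325 = -0.9343.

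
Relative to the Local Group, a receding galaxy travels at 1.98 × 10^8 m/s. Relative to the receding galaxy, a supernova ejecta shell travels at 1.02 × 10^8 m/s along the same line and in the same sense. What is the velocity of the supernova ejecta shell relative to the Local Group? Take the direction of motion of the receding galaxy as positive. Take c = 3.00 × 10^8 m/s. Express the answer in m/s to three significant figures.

2.45 × 10^8 m/s

In units of c (dividing by 3.00 × 10^8 m/s): v = 0.660, u' = 0.340.
u = (u' + v)/(1 + u'v/c²):
u = (0.340 + 0.660) / (1 + 0.340·0.660) = 1.0000/1.2244 = 0.8167
Converting back: u = 0.8167 × 3.00 × 10^8 m/s.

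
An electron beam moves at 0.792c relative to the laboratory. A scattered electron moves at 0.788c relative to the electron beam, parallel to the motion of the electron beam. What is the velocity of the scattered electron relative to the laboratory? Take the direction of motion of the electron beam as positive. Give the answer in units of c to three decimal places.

With v = 0.792 and u' = 0.788 (in units of c),
u = (u' + v)/(1 + u'v/c²):
u = (0.788 + 0.792) / (1 + 0.788·0.792) = 1.5800/1.6241 = 0.9728
(Galilean addition would give +1.580c, exceeding c.)

0.973c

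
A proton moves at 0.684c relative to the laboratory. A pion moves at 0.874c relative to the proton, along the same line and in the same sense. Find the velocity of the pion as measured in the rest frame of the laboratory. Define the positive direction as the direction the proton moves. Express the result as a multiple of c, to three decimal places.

With v = 0.684 and u' = 0.874 (in units of c),
u = (u' + v)/(1 + u'v/c²):
u = (0.874 + 0.684) / (1 + 0.874·0.684) = 1.5580/1.5978 = 0.9751
(Galilean addition would give +1.558c, exceeding c.)

0.975c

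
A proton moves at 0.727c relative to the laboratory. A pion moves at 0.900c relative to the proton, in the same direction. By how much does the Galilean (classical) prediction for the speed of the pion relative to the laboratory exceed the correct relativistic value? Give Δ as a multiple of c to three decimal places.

Δ = 0.644c

Galilean: u_cl = 0.900 + 0.727 = 1.6270.
Relativistic: u_rel = (0.900 + 0.727) / (1 + 0.900·0.727) = 1.6270/1.6543 = 0.9835.
Δ = 1.6270 − 0.9835 = 0.6435.
(The classical prediction exceeds c; the relativistic result does not.)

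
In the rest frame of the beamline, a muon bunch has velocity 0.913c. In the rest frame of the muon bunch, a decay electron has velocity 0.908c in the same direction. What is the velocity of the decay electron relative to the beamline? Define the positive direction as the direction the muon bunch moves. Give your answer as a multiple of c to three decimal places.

With v = 0.913 and u' = 0.908 (in units of c),
u = (u' + v)/(1 + u'v/c²):
u = (0.908 + 0.913) / (1 + 0.908·0.913) = 1.8210/1.8290 = 0.9956

0.996c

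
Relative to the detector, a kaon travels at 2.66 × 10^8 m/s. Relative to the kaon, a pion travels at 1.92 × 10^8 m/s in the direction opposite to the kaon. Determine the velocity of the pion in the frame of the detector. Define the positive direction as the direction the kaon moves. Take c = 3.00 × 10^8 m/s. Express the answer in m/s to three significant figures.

+1.71 × 10^8 m/s

In units of c (dividing by 3.00 × 10^8 m/s): v = 0.887, u' = -0.640.
u = (u' + v)/(1 + u'v/c²):
u = (-0.640 + 0.887) / (1 + (-0.640)·0.887) = 0.2467/0.4325 = 0.5703
(Galilean addition would give +0.247c.)
Converting back: u = 0.5703 × 3.00 × 10^8 m/s.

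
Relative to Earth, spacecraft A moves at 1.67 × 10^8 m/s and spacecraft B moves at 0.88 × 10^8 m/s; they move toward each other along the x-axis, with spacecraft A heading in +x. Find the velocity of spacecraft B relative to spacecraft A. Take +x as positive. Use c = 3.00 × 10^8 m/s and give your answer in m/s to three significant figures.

β_A = 0.557, β_B = -0.293 (dividing each by c = 3.00 × 10^8 m/s).
Transform to A's frame with the inverse velocity-addition law: u' = (u − v)/(1 − uv/c²), taking u = β_B and v = β_A.
u' = (-0.293 − 0.557) / (1 − (0.557)(-0.293)) = -0.8500/1.1633 = -0.7307.
u' = -0.7307 × 3.00 × 10^8 m/s.

-2.19 × 10^8 m/s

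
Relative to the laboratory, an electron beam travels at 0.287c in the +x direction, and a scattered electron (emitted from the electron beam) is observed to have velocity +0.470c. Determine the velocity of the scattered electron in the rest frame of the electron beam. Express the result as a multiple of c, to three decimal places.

+0.212c

Invert the composition law: u' = (u − v)/(1 − uv/c²).
u' = (0.470 − 0.287) / (1 − (0.470)(0.287)) = 0.1830/0.8651 = 0.2115.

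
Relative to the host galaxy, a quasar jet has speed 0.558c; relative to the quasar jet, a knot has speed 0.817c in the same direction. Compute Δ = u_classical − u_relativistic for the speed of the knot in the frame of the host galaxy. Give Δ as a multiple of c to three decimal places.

Galilean: u_cl = 0.817 + 0.558 = 1.3750.
Relativistic: u_rel = (0.817 + 0.558) / (1 + 0.817·0.558) = 1.3750/1.4559 = 0.9444.
Δ = 1.3750 − 0.9444 = 0.4306.
(The classical prediction exceeds c; the relativistic result does not.)

Δ = 0.431c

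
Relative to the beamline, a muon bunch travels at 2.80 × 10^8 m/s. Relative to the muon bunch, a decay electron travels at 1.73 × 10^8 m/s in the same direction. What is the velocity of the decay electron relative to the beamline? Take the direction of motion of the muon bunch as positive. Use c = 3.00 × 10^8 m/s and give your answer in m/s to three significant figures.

2.94 × 10^8 m/s

In units of c (dividing by 3.00 × 10^8 m/s): v = 0.933, u' = 0.577.
u = (u' + v)/(1 + u'v/c²):
u = (0.577 + 0.933) / (1 + 0.577·0.933) = 1.5100/1.5382 = 0.9817
Converting back: u = 0.9817 × 3.00 × 10^8 m/s.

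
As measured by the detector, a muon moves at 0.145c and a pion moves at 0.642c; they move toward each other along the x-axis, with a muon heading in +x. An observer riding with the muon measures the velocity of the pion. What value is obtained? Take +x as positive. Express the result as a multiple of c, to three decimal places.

β_A = 0.145, β_B = -0.642.
Transform to A's frame with the inverse velocity-addition law: u' = (u − v)/(1 − uv/c²), taking u = β_B and v = β_A.
u' = (-0.642 − 0.145) / (1 − (0.145)(-0.642)) = -0.7870/1.0931 = -0.7200.

-0.720c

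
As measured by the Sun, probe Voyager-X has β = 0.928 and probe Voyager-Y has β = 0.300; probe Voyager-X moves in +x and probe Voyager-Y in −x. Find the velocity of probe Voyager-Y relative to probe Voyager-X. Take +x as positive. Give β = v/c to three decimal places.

β = -0.961

β_A = 0.928, β_B = -0.300.
Transform to A's frame with the inverse velocity-addition law: u' = (u − v)/(1 − uv/c²), taking u = β_B and v = β_A.
u' = (-0.300 − 0.928) / (1 − (0.928)(-0.300)) = -1.2280/1.2784 = -0.9606.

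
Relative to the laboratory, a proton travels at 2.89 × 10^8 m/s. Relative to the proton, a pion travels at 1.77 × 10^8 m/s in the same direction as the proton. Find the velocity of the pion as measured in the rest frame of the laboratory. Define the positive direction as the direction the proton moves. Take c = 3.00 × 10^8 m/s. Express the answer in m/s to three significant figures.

In units of c (dividing by 3.00 × 10^8 m/s): v = 0.963, u' = 0.590.
u = (u' + v)/(1 + u'v/c²):
u = (0.590 + 0.963) / (1 + 0.590·0.963) = 1.5533/1.5684 = 0.9904
Converting back: u = 0.9904 × 3.00 × 10^8 m/s.

2.97 × 10^8 m/s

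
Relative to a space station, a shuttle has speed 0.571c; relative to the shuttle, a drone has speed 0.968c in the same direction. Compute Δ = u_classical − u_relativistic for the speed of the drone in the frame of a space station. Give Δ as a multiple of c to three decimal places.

Galilean: u_cl = 0.968 + 0.571 = 1.5390.
Relativistic: u_rel = (0.968 + 0.571) / (1 + 0.968·0.571) = 1.5390/1.5527 = 0.9912.
Δ = 1.5390 − 0.9912 = 0.5478.
(The classical prediction exceeds c; the relativistic result does not.)

Δ = 0.548c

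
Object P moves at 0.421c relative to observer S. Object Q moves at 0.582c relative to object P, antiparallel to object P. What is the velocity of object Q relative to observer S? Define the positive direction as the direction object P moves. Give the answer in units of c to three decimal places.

With v = 0.421 and u' = -0.582 (in units of c),
u = (u' + v)/(1 + u'v/c²):
u = (-0.582 + 0.421) / (1 + (-0.582)·0.421) = -0.1610/0.7550 = -0.2133

-0.213c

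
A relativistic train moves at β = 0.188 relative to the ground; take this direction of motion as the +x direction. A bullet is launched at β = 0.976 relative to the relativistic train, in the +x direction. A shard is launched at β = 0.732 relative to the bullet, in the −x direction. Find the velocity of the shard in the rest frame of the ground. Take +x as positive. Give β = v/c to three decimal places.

Apply u = (u' + v)/(1 + u'v/c²) successively, working outward toward the ground.
Start: velocity of the relativistic train relative to the ground = 0.1880c.
Compose with the bullet (u' = 0.976 in the relativistic train frame): u_1 = (0.976 + 0.188) / (1 + 0.976·0.188) = 1.1640/1.1835 = 0.9835.
Compose with the shard (u' = -0.732 in the bullet frame): u_2 = (-0.732 + 0.984) / (1 + (-0.732)·0.984) = 0.2515/0.2801 = 0.8982.

β = +0.898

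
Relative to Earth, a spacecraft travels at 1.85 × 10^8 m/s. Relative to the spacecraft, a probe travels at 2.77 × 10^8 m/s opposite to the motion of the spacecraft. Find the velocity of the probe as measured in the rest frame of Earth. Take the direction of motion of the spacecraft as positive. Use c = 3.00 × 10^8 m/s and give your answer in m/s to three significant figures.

In units of c (dividing by 3.00 × 10^8 m/s): v = 0.617, u' = -0.923.
u = (u' + v)/(1 + u'v/c²):
u = (-0.923 + 0.617) / (1 + (-0.923)·0.617) = -0.3067/0.4306 = -0.7122
Converting back: u = -0.7122 × 3.00 × 10^8 m/s.

-2.14 × 10^8 m/s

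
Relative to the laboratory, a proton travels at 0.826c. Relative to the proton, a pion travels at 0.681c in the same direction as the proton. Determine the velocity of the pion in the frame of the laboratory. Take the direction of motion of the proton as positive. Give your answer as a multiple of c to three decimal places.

With v = 0.826 and u' = 0.681 (in units of c),
u = (u' + v)/(1 + u'v/c²):
u = (0.681 + 0.826) / (1 + 0.681·0.826) = 1.5070/1.5625 = 0.9645

0.964c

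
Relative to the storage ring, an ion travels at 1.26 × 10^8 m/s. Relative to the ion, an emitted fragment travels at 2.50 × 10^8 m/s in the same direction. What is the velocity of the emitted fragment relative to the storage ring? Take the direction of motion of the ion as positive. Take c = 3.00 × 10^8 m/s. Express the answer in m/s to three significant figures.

2.79 × 10^8 m/s

In units of c (dividing by 3.00 × 10^8 m/s): v = 0.420, u' = 0.833.
u = (u' + v)/(1 + u'v/c²):
u = (0.833 + 0.420) / (1 + 0.833·0.420) = 1.2533/1.3500 = 0.9284
Converting back: u = 0.9284 × 3.00 × 10^8 m/s.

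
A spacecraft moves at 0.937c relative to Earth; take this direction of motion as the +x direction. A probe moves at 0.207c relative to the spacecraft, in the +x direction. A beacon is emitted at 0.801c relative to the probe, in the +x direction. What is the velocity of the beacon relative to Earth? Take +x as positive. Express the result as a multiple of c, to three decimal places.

0.995c

Apply u = (u' + v)/(1 + u'v/c²) successively, working outward toward Earth.
Start: velocity of the spacecraft relative to Earth = 0.9370c.
Compose with the probe (u' = 0.207 in the spacecraft frame): u_1 = (0.207 + 0.937) / (1 + 0.207·0.937) = 1.1440/1.1940 = 0.9582.
Compose with the beacon (u' = 0.801 in the probe frame): u_2 = (0.801 + 0.958) / (1 + 0.801·0.958) = 1.7592/1.7675 = 0.9953.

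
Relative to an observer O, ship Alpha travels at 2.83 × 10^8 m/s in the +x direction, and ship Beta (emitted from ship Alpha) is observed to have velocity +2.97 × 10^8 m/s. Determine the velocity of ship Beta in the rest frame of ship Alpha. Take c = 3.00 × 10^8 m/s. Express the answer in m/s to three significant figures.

+2.12 × 10^8 m/s

v = 0.943c, u = 0.990c.
Invert the composition law: u' = (u − v)/(1 − uv/c²).
u' = (0.990 − 0.943) / (1 − (0.990)(0.943)) = 0.0467/0.0661 = 0.7060.
u' = 0.7060 × 3.00 × 10^8 m/s.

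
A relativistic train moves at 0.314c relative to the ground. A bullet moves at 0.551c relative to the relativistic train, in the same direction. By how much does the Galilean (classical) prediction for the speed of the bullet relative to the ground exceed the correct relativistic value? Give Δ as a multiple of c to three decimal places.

Δ = 0.128c

Galilean: u_cl = 0.551 + 0.314 = 0.8650.
Relativistic: u_rel = (0.551 + 0.314) / (1 + 0.551·0.314) = 0.8650/1.1730 = 0.7374.
Δ = 0.8650 − 0.7374 = 0.1276.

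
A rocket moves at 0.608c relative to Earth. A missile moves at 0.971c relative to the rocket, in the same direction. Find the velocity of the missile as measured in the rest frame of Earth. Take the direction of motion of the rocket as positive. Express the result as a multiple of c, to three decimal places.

With v = 0.608 and u' = 0.971 (in units of c),
u = (u' + v)/(1 + u'v/c²):
u = (0.971 + 0.608) / (1 + 0.971·0.608) = 1.5790/1.5904 = 0.9929

0.993c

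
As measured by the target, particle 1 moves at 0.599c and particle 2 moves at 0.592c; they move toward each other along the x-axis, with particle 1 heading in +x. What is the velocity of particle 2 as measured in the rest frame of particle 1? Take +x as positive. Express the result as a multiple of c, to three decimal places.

β_A = 0.599, β_B = -0.592.
Transform to A's frame with the inverse velocity-addition law: u' = (u − v)/(1 − uv/c²), taking u = β_B and v = β_A.
u' = (-0.592 − 0.599) / (1 − (0.599)(-0.592)) = -1.1910/1.3546 = -0.8792.

-0.879c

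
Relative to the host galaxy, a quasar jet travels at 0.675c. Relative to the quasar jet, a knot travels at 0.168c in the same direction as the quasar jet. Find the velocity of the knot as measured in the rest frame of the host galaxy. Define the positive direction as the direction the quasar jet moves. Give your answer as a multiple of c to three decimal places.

With v = 0.675 and u' = 0.168 (in units of c),
u = (u' + v)/(1 + u'v/c²):
u = (0.168 + 0.675) / (1 + 0.168·0.675) = 0.8430/1.1134 = 0.7571

0.757c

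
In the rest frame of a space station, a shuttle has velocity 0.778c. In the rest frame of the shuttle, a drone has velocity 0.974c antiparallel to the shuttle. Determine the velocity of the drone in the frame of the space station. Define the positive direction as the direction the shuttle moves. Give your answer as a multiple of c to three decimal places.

-0.809c

With v = 0.778 and u' = -0.974 (in units of c),
u = (u' + v)/(1 + u'v/c²):
u = (-0.974 + 0.778) / (1 + (-0.974)·0.778) = -0.1960/0.2422 = -0.8092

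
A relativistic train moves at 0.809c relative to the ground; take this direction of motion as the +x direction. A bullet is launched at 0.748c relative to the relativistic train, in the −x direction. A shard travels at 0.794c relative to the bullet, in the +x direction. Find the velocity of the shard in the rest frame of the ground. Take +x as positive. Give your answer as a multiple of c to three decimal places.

+0.845c

Apply u = (u' + v)/(1 + u'v/c²) successively, working outward toward the ground.
Start: velocity of the relativistic train relative to the ground = 0.8090c.
Compose with the bullet (u' = -0.748 in the relativistic train frame): u_1 = (-0.748 + 0.809) / (1 + (-0.748)·0.809) = 0.0610/0.3949 = 0.1545.
Compose with the shard (u' = 0.794 in the bullet frame): u_2 = (0.794 + 0.154) / (1 + 0.794·0.154) = 0.9485/1.1227 = 0.8449.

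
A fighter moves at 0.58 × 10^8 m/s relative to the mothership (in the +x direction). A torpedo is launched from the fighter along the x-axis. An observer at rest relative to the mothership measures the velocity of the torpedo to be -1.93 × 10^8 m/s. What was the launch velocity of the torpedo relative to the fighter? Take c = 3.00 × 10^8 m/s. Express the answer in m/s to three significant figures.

v = 0.193c, u = -0.643c.
Invert the composition law: u' = (u − v)/(1 − uv/c²).
u' = (-0.643 − 0.193) / (1 − (-0.643)(0.193)) = -0.8367/1.1244 = -0.7441.
u' = -0.7441 × 3.00 × 10^8 m/s.

-2.23 × 10^8 m/s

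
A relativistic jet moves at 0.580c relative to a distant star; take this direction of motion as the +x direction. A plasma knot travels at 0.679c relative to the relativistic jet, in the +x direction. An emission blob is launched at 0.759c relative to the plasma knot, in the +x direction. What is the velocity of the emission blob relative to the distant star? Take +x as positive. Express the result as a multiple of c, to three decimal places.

0.986c

Apply u = (u' + v)/(1 + u'v/c²) successively, working outward toward the distant star.
Start: velocity of the relativistic jet relative to the distant star = 0.5800c.
Compose with the plasma knot (u' = 0.679 in the relativistic jet frame): u_1 = (0.679 + 0.580) / (1 + 0.679·0.580) = 1.2590/1.3938 = 0.9033.
Compose with the emission blob (u' = 0.759 in the plasma knot frame): u_2 = (0.759 + 0.903) / (1 + 0.759·0.903) = 1.6623/1.6856 = 0.9862.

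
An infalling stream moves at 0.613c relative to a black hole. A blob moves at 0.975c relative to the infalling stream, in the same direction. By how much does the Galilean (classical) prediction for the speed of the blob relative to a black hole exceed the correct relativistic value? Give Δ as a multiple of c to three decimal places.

Galilean: u_cl = 0.975 + 0.613 = 1.5880.
Relativistic: u_rel = (0.975 + 0.613) / (1 + 0.975·0.613) = 1.5880/1.5977 = 0.9939.
Δ = 1.5880 − 0.9939 = 0.5941.
(The classical prediction exceeds c; the relativistic result does not.)

Δ = 0.594c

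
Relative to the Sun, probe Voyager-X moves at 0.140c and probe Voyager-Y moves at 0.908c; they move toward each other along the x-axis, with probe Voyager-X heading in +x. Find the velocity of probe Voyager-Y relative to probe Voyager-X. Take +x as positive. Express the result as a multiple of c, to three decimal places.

β_A = 0.140, β_B = -0.908.
Transform to A's frame with the inverse velocity-addition law: u' = (u − v)/(1 − uv/c²), taking u = β_B and v = β_A.
u' = (-0.908 − 0.140) / (1 − (0.140)(-0.908)) = -1.0480/1.1271 = -0.9298.

-0.930c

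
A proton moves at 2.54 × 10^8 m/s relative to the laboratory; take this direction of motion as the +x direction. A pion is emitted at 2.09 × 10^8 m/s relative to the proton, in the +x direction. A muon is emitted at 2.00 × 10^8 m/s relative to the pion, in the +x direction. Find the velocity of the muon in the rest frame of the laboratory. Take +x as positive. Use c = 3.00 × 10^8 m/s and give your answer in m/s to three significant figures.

2.98 × 10^8 m/s

Apply u = (u' + v)/(1 + u'v/c²) successively, working outward toward the laboratory.
(Dividing each given speed by c = 3.00 × 10^8 m/s to work in units of c.)
Start: velocity of the proton relative to the laboratory = 0.8467c.
Compose with the pion (u' = 0.697 in the proton frame): u_1 = (0.697 + 0.847) / (1 + 0.697·0.847) = 1.5433/1.5898 = 0.9707.
Compose with the muon (u' = 0.667 in the pion frame): u_2 = (0.667 + 0.971) / (1 + 0.667·0.971) = 1.6374/1.6472 = 0.9941.
So u = 0.9941 × 3.00 × 10^8 m/s.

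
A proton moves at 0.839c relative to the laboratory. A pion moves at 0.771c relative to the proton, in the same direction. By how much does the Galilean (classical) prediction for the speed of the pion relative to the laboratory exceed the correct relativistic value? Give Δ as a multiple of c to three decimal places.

Galilean: u_cl = 0.771 + 0.839 = 1.6100.
Relativistic: u_rel = (0.771 + 0.839) / (1 + 0.771·0.839) = 1.6100/1.6469 = 0.9776.
Δ = 1.6100 − 0.9776 = 0.6324.
(The classical prediction exceeds c; the relativistic result does not.)

Δ = 0.632c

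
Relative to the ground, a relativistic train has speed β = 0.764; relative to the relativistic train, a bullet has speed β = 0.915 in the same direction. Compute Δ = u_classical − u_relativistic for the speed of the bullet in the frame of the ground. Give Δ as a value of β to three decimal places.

Δ = 0.691

Galilean: u_cl = 0.915 + 0.764 = 1.6790.
Relativistic: u_rel = (0.915 + 0.764) / (1 + 0.915·0.764) = 1.6790/1.6991 = 0.9882.
Δ = 1.6790 − 0.9882 = 0.6908.
(The classical prediction exceeds c; the relativistic result does not.)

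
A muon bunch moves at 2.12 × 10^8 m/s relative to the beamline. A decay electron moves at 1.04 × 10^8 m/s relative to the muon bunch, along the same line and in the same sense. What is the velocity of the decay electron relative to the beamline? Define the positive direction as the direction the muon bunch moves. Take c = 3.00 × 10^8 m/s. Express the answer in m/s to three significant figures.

2.54 × 10^8 m/s

In units of c (dividing by 3.00 × 10^8 m/s): v = 0.707, u' = 0.347.
u = (u' + v)/(1 + u'v/c²):
u = (0.347 + 0.707) / (1 + 0.347·0.707) = 1.0533/1.2450 = 0.8461
Converting back: u = 0.8461 × 3.00 × 10^8 m/s.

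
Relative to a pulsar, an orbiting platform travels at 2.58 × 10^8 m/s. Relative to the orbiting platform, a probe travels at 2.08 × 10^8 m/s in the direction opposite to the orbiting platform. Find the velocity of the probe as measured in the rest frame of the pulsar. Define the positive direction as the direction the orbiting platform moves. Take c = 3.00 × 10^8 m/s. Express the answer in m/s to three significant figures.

+1.24 × 10^8 m/s

In units of c (dividing by 3.00 × 10^8 m/s): v = 0.860, u' = -0.693.
u = (u' + v)/(1 + u'v/c²):
u = (-0.693 + 0.860) / (1 + (-0.693)·0.860) = 0.1667/0.4037 = 0.4128
Converting back: u = 0.4128 × 3.00 × 10^8 m/s.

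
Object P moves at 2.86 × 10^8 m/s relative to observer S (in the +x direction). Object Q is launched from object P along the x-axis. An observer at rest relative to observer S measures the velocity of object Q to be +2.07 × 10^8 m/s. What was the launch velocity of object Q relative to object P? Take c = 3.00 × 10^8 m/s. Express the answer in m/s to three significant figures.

v = 0.953c, u = 0.690c.
Invert the composition law: u' = (u − v)/(1 − uv/c²).
u' = (0.690 − 0.953) / (1 − (0.690)(0.953)) = -0.2633/0.3422 = -0.7695.
u' = -0.7695 × 3.00 × 10^8 m/s.

-2.31 × 10^8 m/s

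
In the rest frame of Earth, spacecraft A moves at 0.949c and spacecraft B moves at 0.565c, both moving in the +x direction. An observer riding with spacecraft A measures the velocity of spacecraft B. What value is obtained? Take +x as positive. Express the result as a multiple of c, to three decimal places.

β_A = 0.949, β_B = 0.565.
Transform to A's frame with the inverse velocity-addition law: u' = (u − v)/(1 − uv/c²), taking u = β_B and v = β_A.
u' = (0.565 − 0.949) / (1 − (0.949)(0.565)) = -0.3840/0.4638 = -0.8279.

-0.828c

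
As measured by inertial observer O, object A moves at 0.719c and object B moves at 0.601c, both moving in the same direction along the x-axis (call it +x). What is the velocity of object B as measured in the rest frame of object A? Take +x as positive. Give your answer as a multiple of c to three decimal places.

-0.208c

β_A = 0.719, β_B = 0.601.
Transform to A's frame with the inverse velocity-addition law: u' = (u − v)/(1 − uv/c²), taking u = β_B and v = β_A.
u' = (0.601 − 0.719) / (1 − (0.719)(0.601)) = -0.1180/0.5679 = -0.2078.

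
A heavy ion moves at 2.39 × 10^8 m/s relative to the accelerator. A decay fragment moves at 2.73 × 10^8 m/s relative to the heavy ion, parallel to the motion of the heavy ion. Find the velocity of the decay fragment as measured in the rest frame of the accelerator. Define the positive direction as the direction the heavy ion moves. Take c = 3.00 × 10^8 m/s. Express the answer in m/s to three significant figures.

In units of c (dividing by 3.00 × 10^8 m/s): v = 0.797, u' = 0.910.
u = (u' + v)/(1 + u'v/c²):
u = (0.910 + 0.797) / (1 + 0.910·0.797) = 1.7067/1.7250 = 0.9894
(Galilean addition would give +1.707c, exceeding c.)
Converting back: u = 0.9894 × 3.00 × 10^8 m/s.

2.97 × 10^8 m/s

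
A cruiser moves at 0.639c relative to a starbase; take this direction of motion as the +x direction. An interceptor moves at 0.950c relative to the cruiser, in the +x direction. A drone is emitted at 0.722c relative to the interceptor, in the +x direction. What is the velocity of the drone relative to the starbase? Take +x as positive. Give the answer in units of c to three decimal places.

Apply u = (u' + v)/(1 + u'v/c²) successively, working outward toward the starbase.
Start: velocity of the cruiser relative to the starbase = 0.6390c.
Compose with the interceptor (u' = 0.950 in the cruiser frame): u_1 = (0.950 + 0.639) / (1 + 0.950·0.639) = 1.5890/1.6071 = 0.9888.
Compose with the drone (u' = 0.722 in the interceptor frame): u_2 = (0.722 + 0.989) / (1 + 0.722·0.989) = 1.7108/1.7139 = 0.9982.

0.998c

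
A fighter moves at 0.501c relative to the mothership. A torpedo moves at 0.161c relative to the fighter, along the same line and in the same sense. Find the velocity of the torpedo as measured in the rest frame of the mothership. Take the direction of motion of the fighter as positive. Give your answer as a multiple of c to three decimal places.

With v = 0.501 and u' = 0.161 (in units of c),
u = (u' + v)/(1 + u'v/c²):
u = (0.161 + 0.501) / (1 + 0.161·0.501) = 0.6620/1.0807 = 0.6126

0.613c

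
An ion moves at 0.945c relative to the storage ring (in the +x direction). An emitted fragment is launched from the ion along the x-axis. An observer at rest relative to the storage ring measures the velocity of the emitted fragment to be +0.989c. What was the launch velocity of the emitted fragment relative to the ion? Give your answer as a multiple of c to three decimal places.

+0.673c

Invert the composition law: u' = (u − v)/(1 − uv/c²).
u' = (0.989 − 0.945) / (1 − (0.989)(0.945)) = 0.0440/0.0654 = 0.6728.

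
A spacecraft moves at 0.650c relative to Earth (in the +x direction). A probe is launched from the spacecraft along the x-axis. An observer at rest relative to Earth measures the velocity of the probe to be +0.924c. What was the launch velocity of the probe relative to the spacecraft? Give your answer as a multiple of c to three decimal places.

+0.686c

Invert the composition law: u' = (u − v)/(1 − uv/c²).
u' = (0.924 − 0.650) / (1 − (0.924)(0.650)) = 0.2740/0.3994 = 0.6860.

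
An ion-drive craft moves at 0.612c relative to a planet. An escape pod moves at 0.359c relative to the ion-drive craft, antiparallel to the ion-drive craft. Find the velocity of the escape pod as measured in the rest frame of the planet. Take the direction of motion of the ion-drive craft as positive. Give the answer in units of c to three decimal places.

+0.324c

With v = 0.612 and u' = -0.359 (in units of c),
u = (u' + v)/(1 + u'v/c²):
u = (-0.359 + 0.612) / (1 + (-0.359)·0.612) = 0.2530/0.7803 = 0.3242
(Galilean addition would give +0.253c.)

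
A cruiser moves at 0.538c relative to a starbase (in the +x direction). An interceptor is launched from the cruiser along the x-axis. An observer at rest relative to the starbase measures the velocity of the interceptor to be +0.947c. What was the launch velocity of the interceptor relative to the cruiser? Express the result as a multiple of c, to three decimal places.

Invert the composition law: u' = (u − v)/(1 − uv/c²).
u' = (0.947 − 0.538) / (1 − (0.947)(0.538)) = 0.4090/0.4905 = 0.8338.

+0.834c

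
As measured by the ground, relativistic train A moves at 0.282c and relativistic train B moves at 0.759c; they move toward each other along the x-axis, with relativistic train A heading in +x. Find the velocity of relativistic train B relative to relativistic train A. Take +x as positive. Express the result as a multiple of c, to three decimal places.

-0.857c

β_A = 0.282, β_B = -0.759.
Transform to A's frame with the inverse velocity-addition law: u' = (u − v)/(1 − uv/c²), taking u = β_B and v = β_A.
u' = (-0.759 − 0.282) / (1 − (0.282)(-0.759)) = -1.0410/1.2140 = -0.8575.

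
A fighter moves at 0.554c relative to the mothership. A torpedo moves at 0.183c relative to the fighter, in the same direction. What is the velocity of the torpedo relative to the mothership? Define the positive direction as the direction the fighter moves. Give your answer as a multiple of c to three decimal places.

With v = 0.554 and u' = 0.183 (in units of c),
u = (u' + v)/(1 + u'v/c²):
u = (0.183 + 0.554) / (1 + 0.183·0.554) = 0.7370/1.1014 = 0.6692

0.669c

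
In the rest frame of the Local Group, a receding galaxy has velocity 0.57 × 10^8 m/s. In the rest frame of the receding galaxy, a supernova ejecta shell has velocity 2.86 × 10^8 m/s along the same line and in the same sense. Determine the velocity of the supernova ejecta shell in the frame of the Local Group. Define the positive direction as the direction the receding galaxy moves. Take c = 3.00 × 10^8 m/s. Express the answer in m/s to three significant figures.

In units of c (dividing by 3.00 × 10^8 m/s): v = 0.190, u' = 0.953.
u = (u' + v)/(1 + u'v/c²):
u = (0.953 + 0.190) / (1 + 0.953·0.190) = 1.1433/1.1811 = 0.9680
(Galilean addition would give +1.143c, exceeding c.)
Converting back: u = 0.9680 × 3.00 × 10^8 m/s.

2.90 × 10^8 m/s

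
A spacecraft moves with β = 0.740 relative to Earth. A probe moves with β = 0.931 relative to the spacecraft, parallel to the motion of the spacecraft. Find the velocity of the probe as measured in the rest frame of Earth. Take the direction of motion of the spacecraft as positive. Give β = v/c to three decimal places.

β = 0.989

With v = 0.740 and u' = 0.931 (in units of c),
u = (u' + v)/(1 + u'v/c²):
u = (0.931 + 0.740) / (1 + 0.931·0.740) = 1.6710/1.6889 = 0.9894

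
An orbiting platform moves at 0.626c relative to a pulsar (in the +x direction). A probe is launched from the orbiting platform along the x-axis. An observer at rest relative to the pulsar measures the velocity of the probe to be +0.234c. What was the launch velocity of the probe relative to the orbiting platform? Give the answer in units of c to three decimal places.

Invert the composition law: u' = (u − v)/(1 − uv/c²).
u' = (0.234 − 0.626) / (1 − (0.234)(0.626)) = -0.3920/0.8535 = -0.4593.

-0.459c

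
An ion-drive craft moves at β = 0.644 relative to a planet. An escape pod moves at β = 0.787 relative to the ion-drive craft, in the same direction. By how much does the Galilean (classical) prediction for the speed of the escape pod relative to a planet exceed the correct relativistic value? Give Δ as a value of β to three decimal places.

Galilean: u_cl = 0.787 + 0.644 = 1.4310.
Relativistic: u_rel = (0.787 + 0.644) / (1 + 0.787·0.644) = 1.4310/1.5068 = 0.9497.
Δ = 1.4310 − 0.9497 = 0.4813.
(The classical prediction exceeds c; the relativistic result does not.)

Δ = 0.481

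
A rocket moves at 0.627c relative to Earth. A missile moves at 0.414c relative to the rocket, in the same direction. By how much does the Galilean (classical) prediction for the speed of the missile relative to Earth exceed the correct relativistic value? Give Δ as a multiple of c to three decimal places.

Galilean: u_cl = 0.414 + 0.627 = 1.0410.
Relativistic: u_rel = (0.414 + 0.627) / (1 + 0.414·0.627) = 1.0410/1.2596 = 0.8265.
Δ = 1.0410 − 0.8265 = 0.2145.
(The classical prediction exceeds c; the relativistic result does not.)

Δ = 0.215c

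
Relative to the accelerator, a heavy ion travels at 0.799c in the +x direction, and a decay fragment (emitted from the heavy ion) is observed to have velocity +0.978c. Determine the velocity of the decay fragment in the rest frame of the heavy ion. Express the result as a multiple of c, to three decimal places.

Invert the composition law: u' = (u − v)/(1 − uv/c²).
u' = (0.978 − 0.799) / (1 − (0.978)(0.799)) = 0.1790/0.2186 = 0.8189.

+0.819c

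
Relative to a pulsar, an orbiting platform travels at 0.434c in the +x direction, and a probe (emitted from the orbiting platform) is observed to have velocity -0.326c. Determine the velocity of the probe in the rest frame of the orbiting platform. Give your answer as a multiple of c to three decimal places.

Invert the composition law: u' = (u − v)/(1 − uv/c²).
u' = (-0.326 − 0.434) / (1 − (-0.326)(0.434)) = -0.7600/1.1415 = -0.6658.

-0.666c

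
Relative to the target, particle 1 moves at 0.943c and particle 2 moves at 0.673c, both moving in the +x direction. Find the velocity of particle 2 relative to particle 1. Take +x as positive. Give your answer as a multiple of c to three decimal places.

β_A = 0.943, β_B = 0.673.
Transform to A's frame with the inverse velocity-addition law: u' = (u − v)/(1 − uv/c²), taking u = β_B and v = β_A.
u' = (0.673 − 0.943) / (1 − (0.943)(0.673)) = -0.2700/0.3654 = -0.7390.

-0.739c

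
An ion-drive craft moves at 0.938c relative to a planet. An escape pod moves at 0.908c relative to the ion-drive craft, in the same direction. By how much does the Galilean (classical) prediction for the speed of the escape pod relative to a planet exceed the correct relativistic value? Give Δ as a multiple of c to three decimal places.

Galilean: u_cl = 0.908 + 0.938 = 1.8460.
Relativistic: u_rel = (0.908 + 0.938) / (1 + 0.908·0.938) = 1.8460/1.8517 = 0.9969.
Δ = 1.8460 − 0.9969 = 0.8491.
(The classical prediction exceeds c; the relativistic result does not.)

Δ = 0.849c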